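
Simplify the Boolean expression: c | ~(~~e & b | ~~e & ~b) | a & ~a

c | ~(~~e & b | ~~e & ~b) | a & ~a
= c | ~~~e | a & ~a
= c | ~e | a & ~a
= c | ~e

c | ~e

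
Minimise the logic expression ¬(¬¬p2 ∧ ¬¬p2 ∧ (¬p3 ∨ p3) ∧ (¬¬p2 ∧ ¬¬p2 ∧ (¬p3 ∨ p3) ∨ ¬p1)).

¬p2

¬(¬¬p2 ∧ ¬¬p2 ∧ (¬p3 ∨ p3) ∧ (¬¬p2 ∧ ¬¬p2 ∧ (¬p3 ∨ p3) ∨ ¬p1))
= ¬(¬¬p2 ∧ ¬¬p2 ∧ (¬p3 ∨ p3))
= ¬(¬¬p2 ∧ ¬¬p2)
= ¬¬¬p2
= ¬p2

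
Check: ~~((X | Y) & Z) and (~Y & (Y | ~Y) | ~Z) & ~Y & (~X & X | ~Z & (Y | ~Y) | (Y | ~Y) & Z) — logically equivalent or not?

E1: ~~((X | Y) & Z)
    = (X | Y) & Z   — double negation
E2: (~Y & (Y | ~Y) | ~Z) & ~Y & (~X & X | ~Z & (Y | ~Y) | (Y | ~Y) & Z)
    = (~Y & (Y | ~Y) | ~Z) & ~Y & (~X & X | Y | ~Y)   — distribution
    = (~Y & (Y | ~Y) | ~Z) & ~Y & (Y | ~Y)   — complement / identity
    = ~Y & (Y | ~Y)   — absorption
    = ~Y   — complement / identity
These differ: at X=0, Y=1, Z=1, E1 = 1 but E2 = 0.

No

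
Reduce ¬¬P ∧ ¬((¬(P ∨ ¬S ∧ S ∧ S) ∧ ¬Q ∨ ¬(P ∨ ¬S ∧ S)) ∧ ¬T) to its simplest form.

¬¬P ∧ ¬((¬(P ∨ ¬S ∧ S ∧ S) ∧ ¬Q ∨ ¬(P ∨ ¬S ∧ S)) ∧ ¬T)
= P ∧ ¬((¬(P ∨ ¬S ∧ S ∧ S) ∧ ¬Q ∨ ¬(P ∨ ¬S ∧ S)) ∧ ¬T)   [double negation]
= P ∧ ¬((¬(P ∨ ¬S ∧ S) ∧ ¬Q ∨ ¬(P ∨ ¬S ∧ S)) ∧ ¬T)   [idempotence]
= P ∧ ¬(¬(P ∨ ¬S ∧ S) ∧ ¬T)   [absorption]
= P ∧ (P ∨ ¬S ∧ S ∨ T)   [De Morgan]
= P ∧ (P ∨ T)   [complement / identity]
= P   [absorption]

P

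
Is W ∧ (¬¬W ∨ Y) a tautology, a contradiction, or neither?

neither

W ∧ (¬¬W ∨ Y)
= W ∧ (W ∨ Y)
= W
This depends on W, so it is not a constant.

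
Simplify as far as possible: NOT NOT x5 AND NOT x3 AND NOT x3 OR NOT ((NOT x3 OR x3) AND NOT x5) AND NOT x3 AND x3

NOT NOT x5 AND NOT x3 AND NOT x3 OR NOT ((NOT x3 OR x3) AND NOT x5) AND NOT x3 AND x3
= NOT NOT x5 AND NOT x3 AND NOT x3 OR NOT NOT x5 AND NOT x3 AND x3   — complement / identity
= NOT NOT x5 AND NOT x3 AND NOT x3 OR x5 AND NOT x3 AND x3   — double negation
= x5 AND NOT x3 AND NOT x3 OR x5 AND NOT x3 AND x3   — double negation
= x5 AND NOT x3   — distribution

x5 AND NOT x3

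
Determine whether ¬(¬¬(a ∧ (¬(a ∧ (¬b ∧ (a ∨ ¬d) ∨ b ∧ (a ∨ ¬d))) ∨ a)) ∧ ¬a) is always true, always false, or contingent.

¬(¬¬(a ∧ (¬(a ∧ (¬b ∧ (a ∨ ¬d) ∨ b ∧ (a ∨ ¬d))) ∨ a)) ∧ ¬a)
= ¬(a ∧ (¬(a ∧ (¬b ∧ (a ∨ ¬d) ∨ b ∧ (a ∨ ¬d))) ∨ a)) ∨ a   — De Morgan
= ¬(a ∧ (¬(a ∧ (a ∨ ¬d)) ∨ a)) ∨ a   — distribution
= ¬(a ∧ (¬a ∨ a)) ∨ a   — absorption
= ¬a ∨ a   — complement / identity
= True   — complement

always true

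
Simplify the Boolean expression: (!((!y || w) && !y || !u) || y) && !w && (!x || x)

(!((!y || w) && !y || !u) || y) && !w && (!x || x)
= (!(!y || !u) || y) && !w && (!x || x)   (absorption)
= (y && u || y) && !w && (!x || x)   (De Morgan)
= (y && u || y) && !w   (complement / identity)
= y && !w   (absorption)

y && !w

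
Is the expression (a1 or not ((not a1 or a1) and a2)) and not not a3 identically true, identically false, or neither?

neither

(a1 or not ((not a1 or a1) and a2)) and not not a3
= (a1 or not ((not a1 or a1) and a2)) and a3   [double negation]
= (a1 or not a2) and a3   [complement / identity]
This depends on a1, a2, a3, so it is not a constant.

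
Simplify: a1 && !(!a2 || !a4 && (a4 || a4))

a1 && a2

a1 && !(!a2 || !a4 && (a4 || a4))
= a1 && !(!a2 || !a4 && a4)   [idempotence]
= a1 && !!a2   [complement / identity]
= a1 && a2   [double negation]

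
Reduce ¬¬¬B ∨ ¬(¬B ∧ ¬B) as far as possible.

True

¬¬¬B ∨ ¬(¬B ∧ ¬B)
= ¬¬¬B ∨ B ∨ B   [De Morgan]
= ¬¬¬B ∨ B   [idempotence]
= ¬B ∨ B   [double negation]
= True   [complement]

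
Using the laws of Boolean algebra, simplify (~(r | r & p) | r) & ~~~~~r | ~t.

(~(r | r & p) | r) & ~~~~~r | ~t
= (~r | r) & ~~~~~r | ~t   — absorption
= (~r | r) & ~~~r | ~t   — double negation
= ~~~r | ~t   — complement / identity
= ~r | ~t   — double negation

~r | ~t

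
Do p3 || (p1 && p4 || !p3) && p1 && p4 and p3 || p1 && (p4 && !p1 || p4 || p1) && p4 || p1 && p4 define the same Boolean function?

Yes

E1: p3 || (p1 && p4 || !p3) && p1 && p4
    = p3 || p1 && p4   (absorption)
E2: p3 || p1 && (p4 && !p1 || p4 || p1) && p4 || p1 && p4
    = p3 || p1 && (p4 || p1) && p4 || p1 && p4   (absorption)
    = p3 || p1 && p4 || p1 && p4   (absorption)
    = p3 || p1 && p4   (idempotence)
Both reduce to p3 || p1 && p4, so they are equivalent.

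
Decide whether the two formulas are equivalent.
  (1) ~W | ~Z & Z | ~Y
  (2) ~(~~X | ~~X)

E1: ~W | ~Z & Z | ~Y
    = ~W | ~Y   [complement / identity]
E2: ~(~~X | ~~X)
    = ~~~X   [idempotence]
    = ~X   [double negation]
These differ: at W=0, X=1, Y=0, Z=0, E1 = 1 but E2 = 0.

No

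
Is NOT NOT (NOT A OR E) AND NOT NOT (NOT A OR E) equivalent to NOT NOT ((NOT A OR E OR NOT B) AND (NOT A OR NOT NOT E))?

Yes

E1: NOT NOT (NOT A OR E) AND NOT NOT (NOT A OR E)
    = NOT NOT (NOT A OR E)
    = NOT A OR E
E2: NOT NOT ((NOT A OR E OR NOT B) AND (NOT A OR NOT NOT E))
    = NOT NOT ((NOT A OR E OR NOT B) AND (NOT A OR E))
    = (NOT A OR E OR NOT B) AND (NOT A OR E)
    = NOT A OR E
Both reduce to NOT A OR E, so they are equivalent.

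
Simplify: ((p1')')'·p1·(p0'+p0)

((p1')')'·p1·(p0'+p0)
= ((p1')')'·p1   — complement / identity
= p1'·p1   — double negation
= 0   — complement

0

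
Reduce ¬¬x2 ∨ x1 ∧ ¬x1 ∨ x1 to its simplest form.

x2 ∨ x1

¬¬x2 ∨ x1 ∧ ¬x1 ∨ x1
= x2 ∨ x1 ∧ ¬x1 ∨ x1   — double negation
= x2 ∨ x1   — complement / identity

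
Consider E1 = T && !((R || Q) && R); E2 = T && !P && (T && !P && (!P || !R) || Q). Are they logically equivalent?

No

E1: T && !((R || Q) && R)
    = T && !R   (absorption)
E2: T && !P && (T && !P && (!P || !R) || Q)
    = T && !P && (T && !P || Q)   (absorption)
    = T && !P   (absorption)
These differ: at P=1, Q=1, R=0, T=1, E1 = 1 but E2 = 0.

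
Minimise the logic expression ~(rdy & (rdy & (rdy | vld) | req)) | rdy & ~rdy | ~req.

~rdy | ~req

~(rdy & (rdy & (rdy | vld) | req)) | rdy & ~rdy | ~req
= ~(rdy & (rdy | req)) | rdy & ~rdy | ~req   — absorption
= ~rdy | rdy & ~rdy | ~req   — absorption
= ~rdy | ~req   — complement / identity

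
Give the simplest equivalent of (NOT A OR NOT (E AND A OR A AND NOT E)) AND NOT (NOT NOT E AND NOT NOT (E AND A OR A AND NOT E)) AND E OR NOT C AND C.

(NOT A OR NOT (E AND A OR A AND NOT E)) AND NOT (NOT NOT E AND NOT NOT (E AND A OR A AND NOT E)) AND E OR NOT C AND C
= (NOT A OR NOT (E AND A OR A AND NOT E)) AND (NOT E OR NOT (E AND A OR A AND NOT E)) AND E OR NOT C AND C
= (NOT (E AND A OR A AND NOT E) OR NOT A AND NOT E) AND E OR NOT C AND C
= (NOT (E AND A OR A AND NOT E) OR NOT A AND NOT E) AND E
= (NOT A OR NOT A AND NOT E) AND E
= NOT A AND E

NOT A AND E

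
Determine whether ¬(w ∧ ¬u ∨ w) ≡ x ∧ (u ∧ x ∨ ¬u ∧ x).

E1: ¬(w ∧ ¬u ∨ w)
    = ¬w
E2: x ∧ (u ∧ x ∨ ¬u ∧ x)
    = x ∧ x
    = x
These differ: at u=0, w=0, x=0, E1 = 1 but E2 = 0.

No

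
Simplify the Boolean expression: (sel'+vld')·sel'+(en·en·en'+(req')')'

(sel'+vld')·sel'+(en·en·en'+(req')')'
= sel'+(en·en·en'+(req')')'   [absorption]
= sel'+(en·en'+(req')')'   [idempotence]
= sel'+((req')')'   [complement / identity]
= sel'+req'   [double negation]

sel'+req'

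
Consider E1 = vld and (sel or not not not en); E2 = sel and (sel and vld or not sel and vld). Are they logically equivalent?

No

E1: vld and (sel or not not not en)
    = vld and (sel or not en)   — double negation
E2: sel and (sel and vld or not sel and vld)
    = sel and vld   — distribution
These differ: at en=0, sel=0, vld=1, E1 = 1 but E2 = 0.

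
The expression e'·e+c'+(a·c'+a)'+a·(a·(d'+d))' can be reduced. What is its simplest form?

c'+a'

e'·e+c'+(a·c'+a)'+a·(a·(d'+d))'
= e'·e+c'+(a·c'+a)'+a·a'   (complement / identity)
= c'+(a·c'+a)'+a·a'   (complement / identity)
= c'+a'+a·a'   (absorption)
= c'+a'   (complement / identity)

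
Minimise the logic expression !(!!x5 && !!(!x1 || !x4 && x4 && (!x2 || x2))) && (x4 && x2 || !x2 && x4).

!(!!x5 && !!(!x1 || !x4 && x4 && (!x2 || x2))) && (x4 && x2 || !x2 && x4)
= !(!!x5 && !!(!x1 || !x4 && x4)) && (x4 && x2 || !x2 && x4)   [complement / identity]
= !(!!x5 && !!!x1) && (x4 && x2 || !x2 && x4)   [complement / identity]
= !(!!x5 && !!!x1) && x4   [distribution]
= !(!!x5 && !x1) && x4   [double negation]
= (!x5 || x1) && x4   [De Morgan]

(!x5 || x1) && x4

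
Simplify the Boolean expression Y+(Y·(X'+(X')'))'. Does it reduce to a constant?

1

Y+(Y·(X'+(X')'))'
= Y+(Y·(X'+X))'   (double negation)
= Y+Y'   (complement / identity)
= 1   (complement)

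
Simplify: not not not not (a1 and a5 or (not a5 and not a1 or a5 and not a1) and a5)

a5

not not not not (a1 and a5 or (not a5 and not a1 or a5 and not a1) and a5)
= not not (a1 and a5 or (not a5 and not a1 or a5 and not a1) and a5)
= not not (a1 and a5 or not a1 and a5)
= not not a5
= a5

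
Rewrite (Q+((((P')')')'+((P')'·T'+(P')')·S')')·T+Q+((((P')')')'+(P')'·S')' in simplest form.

Q+P'

(Q+((((P')')')'+((P')'·T'+(P')')·S')')·T+Q+((((P')')')'+(P')'·S')'
= (Q+((((P')')')'+(P')'·S')')·T+Q+((((P')')')'+(P')'·S')'   — absorption
= Q+((((P')')')'+(P')'·S')'   — absorption
= Q+((P')'+(P')'·S')'   — double negation
= Q+((P')')'   — absorption
= Q+P'   — double negation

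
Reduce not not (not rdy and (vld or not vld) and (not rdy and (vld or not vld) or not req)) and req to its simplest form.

not rdy and req

not not (not rdy and (vld or not vld) and (not rdy and (vld or not vld) or not req)) and req
= not not (not rdy and (vld or not vld)) and req   — absorption
= not not not rdy and req   — complement / identity
= not rdy and req   — double negation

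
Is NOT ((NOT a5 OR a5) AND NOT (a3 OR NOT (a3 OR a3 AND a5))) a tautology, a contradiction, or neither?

NOT ((NOT a5 OR a5) AND NOT (a3 OR NOT (a3 OR a3 AND a5)))
= NOT NOT (a3 OR NOT (a3 OR a3 AND a5))   (complement / identity)
= NOT NOT (a3 OR NOT a3)   (absorption)
= a3 OR NOT a3   (double negation)
= TRUE   (complement)

tautology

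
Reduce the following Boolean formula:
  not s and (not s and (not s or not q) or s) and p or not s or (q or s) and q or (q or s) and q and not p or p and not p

not s or q

not s and (not s and (not s or not q) or s) and p or not s or (q or s) and q or (q or s) and q and not p or p and not p
= not s and (not s and (not s or not q) or s) and p or not s or (q or s) and q or p and not p
= not s and (not s and (not s or not q) or s) and p or not s or (q or s) and q
= not s and (not s and (not s or not q) or s) and p or not s or q
= not s and (not s or s) and p or not s or q
= not s and p or not s or q
= not s or q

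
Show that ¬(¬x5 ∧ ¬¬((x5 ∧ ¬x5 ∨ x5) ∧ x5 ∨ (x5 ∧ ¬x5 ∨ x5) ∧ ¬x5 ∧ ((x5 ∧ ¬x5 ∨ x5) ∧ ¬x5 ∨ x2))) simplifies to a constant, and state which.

True

¬(¬x5 ∧ ¬¬((x5 ∧ ¬x5 ∨ x5) ∧ x5 ∨ (x5 ∧ ¬x5 ∨ x5) ∧ ¬x5 ∧ ((x5 ∧ ¬x5 ∨ x5) ∧ ¬x5 ∨ x2)))
= ¬(¬x5 ∧ ¬¬((x5 ∧ ¬x5 ∨ x5) ∧ x5 ∨ (x5 ∧ ¬x5 ∨ x5) ∧ ¬x5))   [absorption]
= ¬(¬x5 ∧ ¬¬(x5 ∧ ¬x5 ∨ x5))   [distribution]
= ¬(¬x5 ∧ ¬¬x5)   [complement / identity]
= x5 ∨ ¬x5   [De Morgan]
= True   [complement]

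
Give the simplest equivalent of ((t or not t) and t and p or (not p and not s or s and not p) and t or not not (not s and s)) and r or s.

t and r or s

((t or not t) and t and p or (not p and not s or s and not p) and t or not not (not s and s)) and r or s
= (t and p or (not p and not s or s and not p) and t or not not (not s and s)) and r or s   [complement / identity]
= (t and p or (not p and not s or s and not p) and t or not s and s) and r or s   [double negation]
= (t and p or (not p and not s or s and not p) and t) and r or s   [complement / identity]
= (t and p or not p and t) and r or s   [distribution]
= t and r or s   [distribution]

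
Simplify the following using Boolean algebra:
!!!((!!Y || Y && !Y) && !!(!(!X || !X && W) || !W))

!!!((!!Y || Y && !Y) && !!(!(!X || !X && W) || !W))
= !!!(!!Y && !!(!(!X || !X && W) || !W))   [complement / identity]
= !!!(!!Y && !((!X || !X && W) && W))   [De Morgan]
= !!!(!!Y && !(!X && W))   [absorption]
= !!(!Y || !X && W)   [De Morgan]
= !Y || !X && W   [double negation]

!Y || !X && W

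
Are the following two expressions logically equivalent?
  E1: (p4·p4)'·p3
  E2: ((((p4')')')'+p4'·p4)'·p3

Yes

E1: (p4·p4)'·p3
    = p4'·p3   — idempotence
E2: ((((p4')')')'+p4'·p4)'·p3
    = ((((p4')')')')'·p3   — complement / identity
    = ((p4')')'·p3   — double negation
    = p4'·p3   — double negation
Both reduce to p4'·p3, so they are equivalent.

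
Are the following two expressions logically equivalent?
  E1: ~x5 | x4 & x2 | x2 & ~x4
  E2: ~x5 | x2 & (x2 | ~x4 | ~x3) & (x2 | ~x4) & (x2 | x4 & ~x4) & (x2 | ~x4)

E1: ~x5 | x4 & x2 | x2 & ~x4
    = ~x5 | x2
E2: ~x5 | x2 & (x2 | ~x4 | ~x3) & (x2 | ~x4) & (x2 | x4 & ~x4) & (x2 | ~x4)
    = ~x5 | x2 & (x2 | ~x4) & (x2 | x4 & ~x4) & (x2 | ~x4)
    = ~x5 | x2 & (x2 | ~x4) & x2 & (x2 | ~x4)
    = ~x5 | x2 & (x2 | ~x4)
    = ~x5 | x2
Both reduce to ~x5 | x2, so they are equivalent.

Yes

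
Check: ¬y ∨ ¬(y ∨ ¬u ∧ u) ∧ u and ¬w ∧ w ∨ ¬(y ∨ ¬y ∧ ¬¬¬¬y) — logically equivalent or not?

Yes

E1: ¬y ∨ ¬(y ∨ ¬u ∧ u) ∧ u
    = ¬y ∨ ¬y ∧ u   [complement / identity]
    = ¬y   [absorption]
E2: ¬w ∧ w ∨ ¬(y ∨ ¬y ∧ ¬¬¬¬y)
    = ¬(y ∨ ¬y ∧ ¬¬¬¬y)   [complement / identity]
    = ¬(y ∨ ¬y ∧ ¬¬y)   [double negation]
    = ¬(y ∨ ¬y ∧ y)   [double negation]
    = ¬y   [complement / identity]
Both reduce to ¬y, so they are equivalent.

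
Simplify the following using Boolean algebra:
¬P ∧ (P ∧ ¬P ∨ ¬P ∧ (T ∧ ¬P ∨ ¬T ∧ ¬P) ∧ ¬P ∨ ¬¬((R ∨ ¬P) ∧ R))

¬P ∧ (P ∧ ¬P ∨ ¬P ∧ (T ∧ ¬P ∨ ¬T ∧ ¬P) ∧ ¬P ∨ ¬¬((R ∨ ¬P) ∧ R))
= ¬P ∧ (P ∧ ¬P ∨ ¬P ∧ ¬P ∧ ¬P ∨ ¬¬((R ∨ ¬P) ∧ R))   — distribution
= ¬P ∧ (P ∧ ¬P ∨ ¬P ∧ ¬P ∨ ¬¬((R ∨ ¬P) ∧ R))   — idempotence
= ¬P ∧ (¬P ∨ ¬¬((R ∨ ¬P) ∧ R))   — distribution
= ¬P ∧ (¬P ∨ (R ∨ ¬P) ∧ R)   — double negation
= ¬P ∧ (¬P ∨ R)   — absorption
= ¬P   — absorption

¬P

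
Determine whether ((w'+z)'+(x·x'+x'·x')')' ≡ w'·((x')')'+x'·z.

Yes

E1: ((w'+z)'+(x·x'+x'·x')')'
    = ((w'+z)'+(x')')'   (distribution)
    = (w'+z)·x'   (De Morgan)
E2: w'·((x')')'+x'·z
    = w'·x'+x'·z   (double negation)
    = (w'+z)·x'   (distribution)
Both reduce to (w'+z)·x', so they are equivalent.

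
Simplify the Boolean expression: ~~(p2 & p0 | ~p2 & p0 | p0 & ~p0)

~~(p2 & p0 | ~p2 & p0 | p0 & ~p0)
= ~~(p2 & p0 | ~p2 & p0)   — complement / identity
= ~~p0   — distribution
= p0   — double negation

p0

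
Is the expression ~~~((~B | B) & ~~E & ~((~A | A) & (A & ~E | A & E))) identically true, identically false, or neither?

~~~((~B | B) & ~~E & ~((~A | A) & (A & ~E | A & E)))
= ~~~(~~E & ~((~A | A) & (A & ~E | A & E)))   (complement / identity)
= ~~~(~~E & ~(A & ~E | A & E))   (complement / identity)
= ~(~~E & ~(A & ~E | A & E))   (double negation)
= ~(~~E & ~A)   (distribution)
= ~E | A   (De Morgan)
This depends on A, E, so it is not a constant.

neither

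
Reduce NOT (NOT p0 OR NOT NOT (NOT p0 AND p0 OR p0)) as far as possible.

NOT (NOT p0 OR NOT NOT (NOT p0 AND p0 OR p0))
= NOT (NOT p0 OR NOT NOT p0)   [complement / identity]
= p0 AND NOT p0   [De Morgan]
= FALSE   [complement]

FALSE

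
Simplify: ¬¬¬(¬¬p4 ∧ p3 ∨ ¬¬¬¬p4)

¬p4

¬¬¬(¬¬p4 ∧ p3 ∨ ¬¬¬¬p4)
= ¬(¬¬p4 ∧ p3 ∨ ¬¬¬¬p4)
= ¬(¬¬p4 ∧ p3 ∨ ¬¬p4)
= ¬¬¬p4
= ¬p4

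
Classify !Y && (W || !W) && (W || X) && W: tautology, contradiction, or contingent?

!Y && (W || !W) && (W || X) && W
= !Y && (W || X) && W   — complement / identity
= !Y && W   — absorption
This depends on W, Y, so it is not a constant.

contingent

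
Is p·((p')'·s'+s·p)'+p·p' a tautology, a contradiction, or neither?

contradiction

p·((p')'·s'+s·p)'+p·p'
= p·(p·s'+s·p)'+p·p'
= p·p'+p·p'
= p·p'
= 0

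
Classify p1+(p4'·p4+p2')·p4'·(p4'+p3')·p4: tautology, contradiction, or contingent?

p1+(p4'·p4+p2')·p4'·(p4'+p3')·p4
= p1+(p4'·p4+p2')·p4'·p4   [absorption]
= p1+p4'·p4   [absorption]
= p1   [complement / identity]
This depends on p1, so it is not a constant.

contingent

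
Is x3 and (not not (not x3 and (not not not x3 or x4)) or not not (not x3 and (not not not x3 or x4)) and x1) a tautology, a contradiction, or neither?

contradiction

x3 and (not not (not x3 and (not not not x3 or x4)) or not not (not x3 and (not not not x3 or x4)) and x1)
= x3 and not not (not x3 and (not not not x3 or x4))   — absorption
= x3 and not not (not x3 and (not x3 or x4))   — double negation
= x3 and not not not x3   — absorption
= x3 and not x3   — double negation
= False   — complement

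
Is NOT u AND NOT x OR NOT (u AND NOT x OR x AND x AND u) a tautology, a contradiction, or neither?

neither

NOT u AND NOT x OR NOT (u AND NOT x OR x AND x AND u)
= NOT u AND NOT x OR NOT (u AND NOT x OR x AND u)   [idempotence]
= NOT u AND NOT x OR NOT u   [distribution]
= NOT u   [absorption]
This depends on u, so it is not a constant.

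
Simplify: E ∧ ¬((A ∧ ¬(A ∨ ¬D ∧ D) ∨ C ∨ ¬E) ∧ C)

E ∧ ¬C

E ∧ ¬((A ∧ ¬(A ∨ ¬D ∧ D) ∨ C ∨ ¬E) ∧ C)
= E ∧ ¬((A ∧ ¬A ∨ C ∨ ¬E) ∧ C)   — complement / identity
= E ∧ ¬((C ∨ ¬E) ∧ C)   — complement / identity
= E ∧ ¬C   — absorption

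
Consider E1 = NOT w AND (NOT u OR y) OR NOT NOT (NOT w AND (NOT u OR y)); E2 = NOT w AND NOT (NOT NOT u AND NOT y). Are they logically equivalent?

Yes

E1: NOT w AND (NOT u OR y) OR NOT NOT (NOT w AND (NOT u OR y))
    = NOT w AND (NOT u OR y) OR NOT w AND (NOT u OR y)   [double negation]
    = NOT w AND (NOT u OR y)   [idempotence]
E2: NOT w AND NOT (NOT NOT u AND NOT y)
    = NOT w AND (NOT u OR y)   [De Morgan]
Both reduce to NOT w AND (NOT u OR y), so they are equivalent.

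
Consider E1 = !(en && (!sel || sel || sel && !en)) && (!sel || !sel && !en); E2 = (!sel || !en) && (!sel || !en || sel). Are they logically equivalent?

No

E1: !(en && (!sel || sel || sel && !en)) && (!sel || !sel && !en)
    = !(en && (!sel || sel || sel && !en)) && !sel
    = !(en && (!sel || sel)) && !sel
    = !en && !sel
E2: (!sel || !en) && (!sel || !en || sel)
    = !sel || !en
These differ: at en=1, sel=0, E1 = 0 but E2 = 1.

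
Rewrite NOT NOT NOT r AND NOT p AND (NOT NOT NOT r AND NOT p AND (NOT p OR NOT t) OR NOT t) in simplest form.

NOT NOT NOT r AND NOT p AND (NOT NOT NOT r AND NOT p AND (NOT p OR NOT t) OR NOT t)
= NOT NOT NOT r AND NOT p AND (NOT NOT NOT r AND NOT p OR NOT t)   — absorption
= NOT NOT NOT r AND NOT p   — absorption
= NOT r AND NOT p   — double negation

NOT r AND NOT p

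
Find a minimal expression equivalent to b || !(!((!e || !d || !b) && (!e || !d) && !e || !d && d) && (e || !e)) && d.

b || !e && d

b || !(!((!e || !d || !b) && (!e || !d) && !e || !d && d) && (e || !e)) && d
= b || !(!((!e || !d) && !e || !d && d) && (e || !e)) && d   [absorption]
= b || !!((!e || !d) && !e || !d && d) && d   [complement / identity]
= b || ((!e || !d) && !e || !d && d) && d   [double negation]
= b || (!e || !d) && !e && d   [complement / identity]
= b || !e && d   [absorption]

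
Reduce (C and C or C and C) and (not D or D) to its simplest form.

C

(C and C or C and C) and (not D or D)
= C and C and (not D or D)   (idempotence)
= C and C   (complement / identity)
= C   (idempotence)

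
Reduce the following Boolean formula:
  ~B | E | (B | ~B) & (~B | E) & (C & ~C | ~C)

~B | E

~B | E | (B | ~B) & (~B | E) & (C & ~C | ~C)
= ~B | E | (~B | E) & (C & ~C | ~C)
= ~B | E | (~B | E) & ~C
= ~B | E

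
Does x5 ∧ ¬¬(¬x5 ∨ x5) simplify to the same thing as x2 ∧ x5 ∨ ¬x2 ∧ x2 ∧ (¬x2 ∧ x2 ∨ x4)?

E1: x5 ∧ ¬¬(¬x5 ∨ x5)
    = x5 ∧ (¬x5 ∨ x5)
    = x5
E2: x2 ∧ x5 ∨ ¬x2 ∧ x2 ∧ (¬x2 ∧ x2 ∨ x4)
    = x2 ∧ x5 ∨ ¬x2 ∧ x2
    = x2 ∧ x5
These differ: at x2=0, x4=1, x5=1, E1 = 1 but E2 = 0.

No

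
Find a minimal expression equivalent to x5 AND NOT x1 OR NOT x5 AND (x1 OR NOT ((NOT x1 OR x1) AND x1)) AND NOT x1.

x5 AND NOT x1 OR NOT x5 AND (x1 OR NOT ((NOT x1 OR x1) AND x1)) AND NOT x1
= x5 AND NOT x1 OR NOT x5 AND (x1 OR NOT x1) AND NOT x1   [complement / identity]
= x5 AND NOT x1 OR NOT x5 AND NOT x1   [complement / identity]
= NOT x1   [distribution]

NOT x1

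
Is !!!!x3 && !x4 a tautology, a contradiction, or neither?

neither

!!!!x3 && !x4
= !!x3 && !x4   [double negation]
= x3 && !x4   [double negation]
This depends on x3, x4, so it is not a constant.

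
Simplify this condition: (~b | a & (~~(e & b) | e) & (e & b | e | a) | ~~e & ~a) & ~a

(~b | a & (~~(e & b) | e) & (e & b | e | a) | ~~e & ~a) & ~a
= (~b | a & (e & b | e) & (e & b | e | a) | ~~e & ~a) & ~a   [double negation]
= (~b | a & (e & b | e) | ~~e & ~a) & ~a   [absorption]
= (~b | a & e | ~~e & ~a) & ~a   [absorption]
= (~b | a & e | e & ~a) & ~a   [double negation]
= (~b | e) & ~a   [distribution]

(~b | e) & ~a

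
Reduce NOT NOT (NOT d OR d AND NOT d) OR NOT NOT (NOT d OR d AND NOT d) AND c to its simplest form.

NOT d

NOT NOT (NOT d OR d AND NOT d) OR NOT NOT (NOT d OR d AND NOT d) AND c
= NOT NOT (NOT d OR d AND NOT d)
= NOT d OR d AND NOT d
= NOT d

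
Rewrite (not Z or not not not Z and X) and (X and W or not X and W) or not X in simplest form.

not Z and W or not X

(not Z or not not not Z and X) and (X and W or not X and W) or not X
= (not Z or not not not Z and X) and W or not X   — distribution
= (not Z or not Z and X) and W or not X   — double negation
= not Z and W or not X   — absorption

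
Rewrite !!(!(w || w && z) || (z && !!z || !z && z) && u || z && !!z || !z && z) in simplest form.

!!(!(w || w && z) || (z && !!z || !z && z) && u || z && !!z || !z && z)
= !!(!(w || w && z) || z && !!z || !z && z)   [absorption]
= !!(!(w || w && z) || z && z || !z && z)   [double negation]
= !!(!(w || w && z) || z)   [distribution]
= !!(!w || z)   [absorption]
= !w || z   [double negation]

!w || z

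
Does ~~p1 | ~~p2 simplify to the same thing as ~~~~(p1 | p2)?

Yes

E1: ~~p1 | ~~p2
    = ~~p1 | p2   [double negation]
    = p1 | p2   [double negation]
E2: ~~~~(p1 | p2)
    = ~~(p1 | p2)   [double negation]
    = p1 | p2   [double negation]
Both reduce to p1 | p2, so they are equivalent.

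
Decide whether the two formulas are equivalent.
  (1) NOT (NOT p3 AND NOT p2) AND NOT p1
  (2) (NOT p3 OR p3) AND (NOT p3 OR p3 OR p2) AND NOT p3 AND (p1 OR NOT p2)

No

E1: NOT (NOT p3 AND NOT p2) AND NOT p1
    = (p3 OR p2) AND NOT p1
E2: (NOT p3 OR p3) AND (NOT p3 OR p3 OR p2) AND NOT p3 AND (p1 OR NOT p2)
    = (NOT p3 OR p3) AND NOT p3 AND (p1 OR NOT p2)
    = NOT p3 AND (p1 OR NOT p2)
These differ: at p1=0, p2=0, p3=1, E1 = 1 but E2 = 0.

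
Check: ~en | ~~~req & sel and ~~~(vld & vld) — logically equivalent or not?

E1: ~en | ~~~req & sel
    = ~en | ~req & sel   — double negation
E2: ~~~(vld & vld)
    = ~(vld & vld)   — double negation
    = ~vld   — idempotence
These differ: at en=0, req=0, sel=0, vld=1, E1 = 1 but E2 = 0.

No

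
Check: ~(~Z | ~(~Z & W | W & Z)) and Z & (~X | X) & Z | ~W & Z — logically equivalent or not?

E1: ~(~Z | ~(~Z & W | W & Z))
    = ~(~Z | ~W)   — distribution
    = Z & W   — De Morgan
E2: Z & (~X | X) & Z | ~W & Z
    = (Z & (~X | X) | ~W) & Z   — distribution
    = (Z | ~W) & Z   — complement / identity
    = Z   — absorption
These differ: at W=0, X=0, Z=1, E1 = 0 but E2 = 1.

No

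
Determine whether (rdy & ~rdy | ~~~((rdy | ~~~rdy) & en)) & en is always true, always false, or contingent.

always false

(rdy & ~rdy | ~~~((rdy | ~~~rdy) & en)) & en
= ~~~((rdy | ~~~rdy) & en) & en   — complement / identity
= ~~~((rdy | ~rdy) & en) & en   — double negation
= ~~~en & en   — complement / identity
= ~en & en   — double negation
= 0   — complement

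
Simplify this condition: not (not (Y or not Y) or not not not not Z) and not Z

not (not (Y or not Y) or not not not not Z) and not Z
= (Y or not Y) and not not not Z and not Z   — De Morgan
= not not not Z and not Z   — complement / identity
= not Z and not Z   — double negation
= not Z   — idempotence

not Z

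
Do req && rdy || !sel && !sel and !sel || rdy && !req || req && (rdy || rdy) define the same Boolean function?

E1: req && rdy || !sel && !sel
    = req && rdy || !sel   (idempotence)
E2: !sel || rdy && !req || req && (rdy || rdy)
    = !sel || rdy && !req || req && rdy   (idempotence)
    = !sel || rdy   (distribution)
These differ: at rdy=1, req=0, sel=1, E1 = 0 but E2 = 1.

No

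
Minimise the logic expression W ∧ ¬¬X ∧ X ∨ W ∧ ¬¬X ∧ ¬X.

W ∧ X

W ∧ ¬¬X ∧ X ∨ W ∧ ¬¬X ∧ ¬X
= W ∧ ¬¬X   (distribution)
= W ∧ X   (double negation)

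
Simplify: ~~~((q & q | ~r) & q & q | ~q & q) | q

1

~~~((q & q | ~r) & q & q | ~q & q) | q
= ~~~(q & q | ~q & q) | q   [absorption]
= ~(q & q | ~q & q) | q   [double negation]
= ~q | q   [distribution]
= 1   [complement]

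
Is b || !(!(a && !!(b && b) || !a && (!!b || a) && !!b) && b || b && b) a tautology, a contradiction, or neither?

tautology

b || !(!(a && !!(b && b) || !a && (!!b || a) && !!b) && b || b && b)
= b || !(!(a && !!b || !a && (!!b || a) && !!b) && b || b && b)   [idempotence]
= b || !(!(a && !!b || !a && !!b) && b || b && b)   [absorption]
= b || !(!!!b && b || b && b)   [distribution]
= b || !(!b && b || b && b)   [double negation]
= b || !b   [distribution]
= true   [complement]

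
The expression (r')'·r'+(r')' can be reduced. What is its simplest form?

(r')'·r'+(r')'
= r·r'+(r')'   [double negation]
= (r')'   [complement / identity]
= r   [double negation]

r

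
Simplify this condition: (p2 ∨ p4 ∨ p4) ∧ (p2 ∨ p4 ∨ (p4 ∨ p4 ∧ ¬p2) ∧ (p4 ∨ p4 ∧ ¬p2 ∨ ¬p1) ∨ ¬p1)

p2 ∨ p4

(p2 ∨ p4 ∨ p4) ∧ (p2 ∨ p4 ∨ (p4 ∨ p4 ∧ ¬p2) ∧ (p4 ∨ p4 ∧ ¬p2 ∨ ¬p1) ∨ ¬p1)
= (p2 ∨ p4 ∨ p4) ∧ (p2 ∨ p4 ∨ p4 ∨ p4 ∧ ¬p2 ∨ ¬p1)   — absorption
= (p2 ∨ p4 ∨ p4) ∧ (p2 ∨ p4 ∨ p4 ∨ ¬p1)   — absorption
= p2 ∨ p4 ∨ p4   — absorption
= p2 ∨ p4   — idempotence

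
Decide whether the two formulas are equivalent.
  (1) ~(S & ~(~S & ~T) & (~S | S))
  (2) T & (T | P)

E1: ~(S & ~(~S & ~T) & (~S | S))
    = ~(S & ~(~S & ~T))
    = ~(S & (S | T))
    = ~S
E2: T & (T | P)
    = T
These differ: at P=1, S=0, T=0, E1 = 1 but E2 = 0.

No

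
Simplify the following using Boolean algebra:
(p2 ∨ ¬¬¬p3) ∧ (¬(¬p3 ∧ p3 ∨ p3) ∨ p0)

p2 ∧ p0 ∨ ¬p3

(p2 ∨ ¬¬¬p3) ∧ (¬(¬p3 ∧ p3 ∨ p3) ∨ p0)
= (p2 ∨ ¬p3) ∧ (¬(¬p3 ∧ p3 ∨ p3) ∨ p0)   — double negation
= (p2 ∨ ¬p3) ∧ (¬p3 ∨ p0)   — complement / identity
= p2 ∧ p0 ∨ ¬p3   — distribution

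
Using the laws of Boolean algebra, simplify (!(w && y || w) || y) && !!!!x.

(!w || y) && x

(!(w && y || w) || y) && !!!!x
= (!(w && y || w) || y) && !!x
= (!w || y) && !!x
= (!w || y) && x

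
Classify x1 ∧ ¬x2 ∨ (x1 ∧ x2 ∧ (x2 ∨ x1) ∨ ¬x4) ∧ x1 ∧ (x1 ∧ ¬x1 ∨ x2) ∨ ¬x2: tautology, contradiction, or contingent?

x1 ∧ ¬x2 ∨ (x1 ∧ x2 ∧ (x2 ∨ x1) ∨ ¬x4) ∧ x1 ∧ (x1 ∧ ¬x1 ∨ x2) ∨ ¬x2
= x1 ∧ ¬x2 ∨ (x1 ∧ x2 ∨ ¬x4) ∧ x1 ∧ (x1 ∧ ¬x1 ∨ x2) ∨ ¬x2   — absorption
= x1 ∧ ¬x2 ∨ (x1 ∧ x2 ∨ ¬x4) ∧ x1 ∧ x2 ∨ ¬x2   — complement / identity
= x1 ∧ ¬x2 ∨ x1 ∧ x2 ∨ ¬x2   — absorption
= x1 ∨ ¬x2   — distribution
This depends on x1, x2, so it is not a constant.

contingent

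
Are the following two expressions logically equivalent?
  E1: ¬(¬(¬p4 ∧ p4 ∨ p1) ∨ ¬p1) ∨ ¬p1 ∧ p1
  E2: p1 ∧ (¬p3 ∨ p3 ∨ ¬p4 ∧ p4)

Yes

E1: ¬(¬(¬p4 ∧ p4 ∨ p1) ∨ ¬p1) ∨ ¬p1 ∧ p1
    = ¬(¬p1 ∨ ¬p1) ∨ ¬p1 ∧ p1   (complement / identity)
    = p1 ∧ p1 ∨ ¬p1 ∧ p1   (De Morgan)
    = p1   (distribution)
E2: p1 ∧ (¬p3 ∨ p3 ∨ ¬p4 ∧ p4)
    = p1 ∧ (¬p3 ∨ p3)   (complement / identity)
    = p1   (complement / identity)
Both reduce to p1, so they are equivalent.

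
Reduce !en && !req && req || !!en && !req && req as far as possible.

!en && !req && req || !!en && !req && req
= !en && !req && req || en && !req && req   (double negation)
= !req && req   (distribution)
= false   (complement)

false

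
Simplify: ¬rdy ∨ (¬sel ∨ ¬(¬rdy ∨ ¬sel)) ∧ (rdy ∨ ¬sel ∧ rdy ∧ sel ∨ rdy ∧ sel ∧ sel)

True

¬rdy ∨ (¬sel ∨ ¬(¬rdy ∨ ¬sel)) ∧ (rdy ∨ ¬sel ∧ rdy ∧ sel ∨ rdy ∧ sel ∧ sel)
= ¬rdy ∨ (¬sel ∨ rdy ∧ sel) ∧ (rdy ∨ ¬sel ∧ rdy ∧ sel ∨ rdy ∧ sel ∧ sel)   (De Morgan)
= ¬rdy ∨ (¬sel ∨ rdy ∧ sel) ∧ (rdy ∨ rdy ∧ sel)   (distribution)
= ¬rdy ∨ rdy ∧ sel ∨ ¬sel ∧ rdy   (distribution)
= ¬rdy ∨ rdy   (distribution)
= True   (complement)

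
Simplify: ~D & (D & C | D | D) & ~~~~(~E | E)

0

~D & (D & C | D | D) & ~~~~(~E | E)
= ~D & (D | D) & ~~~~(~E | E)   — absorption
= ~D & (D | D) & ~~(~E | E)   — double negation
= ~D & (D | D) & (~E | E)   — double negation
= ~D & D & (~E | E)   — idempotence
= ~D & D   — complement / identity
= 0   — complement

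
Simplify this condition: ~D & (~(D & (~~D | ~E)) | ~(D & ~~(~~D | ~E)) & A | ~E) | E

~D & (~(D & (~~D | ~E)) | ~(D & ~~(~~D | ~E)) & A | ~E) | E
= ~D & (~(D & (~~D | ~E)) | ~(D & (~~D | ~E)) & A | ~E) | E   — double negation
= ~D & (~(D & (~~D | ~E)) | ~E) | E   — absorption
= ~D & (~(D & (D | ~E)) | ~E) | E   — double negation
= ~D & (~D | ~E) | E   — absorption
= ~D | E   — absorption

~D | E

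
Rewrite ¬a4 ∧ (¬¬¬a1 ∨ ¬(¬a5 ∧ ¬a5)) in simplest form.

¬a4 ∧ (¬a1 ∨ a5)

¬a4 ∧ (¬¬¬a1 ∨ ¬(¬a5 ∧ ¬a5))
= ¬a4 ∧ (¬¬¬a1 ∨ a5 ∨ a5)   — De Morgan
= ¬a4 ∧ (¬a1 ∨ a5 ∨ a5)   — double negation
= ¬a4 ∧ (¬a1 ∨ a5)   — idempotence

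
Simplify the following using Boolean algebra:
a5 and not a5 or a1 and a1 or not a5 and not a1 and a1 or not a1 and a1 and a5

a1

a5 and not a5 or a1 and a1 or not a5 and not a1 and a1 or not a1 and a1 and a5
= a5 and not a5 or a1 and a1 or not a1 and a1   — distribution
= a1 and a1 or not a1 and a1   — complement / identity
= a1   — distribution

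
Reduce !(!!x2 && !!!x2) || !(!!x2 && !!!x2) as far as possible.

!(!!x2 && !!!x2) || !(!!x2 && !!!x2)
= !(!!x2 && !!!x2)   [idempotence]
= !(!!x2 && !x2)   [double negation]
= !x2 || x2   [De Morgan]
= true   [complement]

true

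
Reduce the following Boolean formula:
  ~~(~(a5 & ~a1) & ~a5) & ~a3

~a5 & ~a3

~~(~(a5 & ~a1) & ~a5) & ~a3
= ~(a5 & ~a1 | a5) & ~a3   [De Morgan]
= ~a5 & ~a3   [absorption]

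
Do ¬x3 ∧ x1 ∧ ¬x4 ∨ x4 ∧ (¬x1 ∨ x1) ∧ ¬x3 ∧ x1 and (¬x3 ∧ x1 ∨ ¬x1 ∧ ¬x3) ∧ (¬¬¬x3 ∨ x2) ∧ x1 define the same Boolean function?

Yes

E1: ¬x3 ∧ x1 ∧ ¬x4 ∨ x4 ∧ (¬x1 ∨ x1) ∧ ¬x3 ∧ x1
    = ¬x3 ∧ x1 ∧ ¬x4 ∨ x4 ∧ ¬x3 ∧ x1   (complement / identity)
    = ¬x3 ∧ x1   (distribution)
E2: (¬x3 ∧ x1 ∨ ¬x1 ∧ ¬x3) ∧ (¬¬¬x3 ∨ x2) ∧ x1
    = (¬x3 ∧ x1 ∨ ¬x1 ∧ ¬x3) ∧ (¬x3 ∨ x2) ∧ x1   (double negation)
    = ¬x3 ∧ (¬x3 ∨ x2) ∧ x1   (distribution)
    = ¬x3 ∧ x1   (absorption)
Both reduce to ¬x3 ∧ x1, so they are equivalent.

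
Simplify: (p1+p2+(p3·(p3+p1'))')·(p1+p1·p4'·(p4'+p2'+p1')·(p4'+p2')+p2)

(p1+p2+(p3·(p3+p1'))')·(p1+p1·p4'·(p4'+p2'+p1')·(p4'+p2')+p2)
= (p1+p2+p3')·(p1+p1·p4'·(p4'+p2'+p1')·(p4'+p2')+p2)
= (p1+p2+p3')·(p1+p1·p4'·(p4'+p2')+p2)
= (p1+p2+p3')·(p1+p1·p4'+p2)
= (p1+p2+p3')·(p1+p2)
= p1+p2

p1+p2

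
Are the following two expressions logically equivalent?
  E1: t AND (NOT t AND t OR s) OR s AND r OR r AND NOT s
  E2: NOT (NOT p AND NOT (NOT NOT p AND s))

No

E1: t AND (NOT t AND t OR s) OR s AND r OR r AND NOT s
    = t AND s OR s AND r OR r AND NOT s   [complement / identity]
    = t AND s OR r   [distribution]
E2: NOT (NOT p AND NOT (NOT NOT p AND s))
    = p OR NOT NOT p AND s   [De Morgan]
    = p OR p AND s   [double negation]
    = p   [absorption]
These differ: at p=1, r=0, s=0, t=1, E1 = 0 but E2 = 1.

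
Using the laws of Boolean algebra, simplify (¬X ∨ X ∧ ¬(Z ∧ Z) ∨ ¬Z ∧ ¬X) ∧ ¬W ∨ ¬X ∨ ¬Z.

¬X ∨ ¬Z

(¬X ∨ X ∧ ¬(Z ∧ Z) ∨ ¬Z ∧ ¬X) ∧ ¬W ∨ ¬X ∨ ¬Z
= (¬X ∨ X ∧ ¬Z ∨ ¬Z ∧ ¬X) ∧ ¬W ∨ ¬X ∨ ¬Z   — idempotence
= (¬X ∨ ¬Z) ∧ ¬W ∨ ¬X ∨ ¬Z   — distribution
= ¬X ∨ ¬Z   — absorption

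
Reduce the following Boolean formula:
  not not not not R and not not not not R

not not not not R and not not not not R
= not not not not R   [idempotence]
= not not R   [double negation]
= R   [double negation]

R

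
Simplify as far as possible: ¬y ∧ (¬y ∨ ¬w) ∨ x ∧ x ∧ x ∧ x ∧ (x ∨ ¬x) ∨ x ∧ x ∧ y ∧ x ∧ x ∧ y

¬y ∧ (¬y ∨ ¬w) ∨ x ∧ x ∧ x ∧ x ∧ (x ∨ ¬x) ∨ x ∧ x ∧ y ∧ x ∧ x ∧ y
= ¬y ∨ x ∧ x ∧ x ∧ x ∧ (x ∨ ¬x) ∨ x ∧ x ∧ y ∧ x ∧ x ∧ y
= ¬y ∨ x ∧ x ∧ x ∧ x ∧ (x ∨ ¬x) ∨ x ∧ x ∧ y
= ¬y ∨ x ∧ x ∧ x ∧ x ∨ x ∧ x ∧ y
= ¬y ∨ (x ∧ x ∨ y) ∧ x ∧ x
= ¬y ∨ x ∧ x
= ¬y ∨ x

¬y ∨ x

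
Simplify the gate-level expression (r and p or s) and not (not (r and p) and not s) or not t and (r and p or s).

r and p or s

(r and p or s) and not (not (r and p) and not s) or not t and (r and p or s)
= (r and p or s) and (r and p or s) or not t and (r and p or s)   — De Morgan
= (r and p or s or not t) and (r and p or s)   — distribution
= r and p or s   — absorption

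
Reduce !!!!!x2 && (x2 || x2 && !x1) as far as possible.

false

!!!!!x2 && (x2 || x2 && !x1)
= !!!!!x2 && x2   — absorption
= !!!x2 && x2   — double negation
= !x2 && x2   — double negation
= false   — complement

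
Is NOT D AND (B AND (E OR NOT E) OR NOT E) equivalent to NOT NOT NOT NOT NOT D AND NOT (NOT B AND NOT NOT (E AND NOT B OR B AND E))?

Yes

E1: NOT D AND (B AND (E OR NOT E) OR NOT E)
    = NOT D AND (B OR NOT E)   [complement / identity]
E2: NOT NOT NOT NOT NOT D AND NOT (NOT B AND NOT NOT (E AND NOT B OR B AND E))
    = NOT NOT NOT NOT NOT D AND (B OR NOT (E AND NOT B OR B AND E))   [De Morgan]
    = NOT NOT NOT D AND (B OR NOT (E AND NOT B OR B AND E))   [double negation]
    = NOT NOT NOT D AND (B OR NOT E)   [distribution]
    = NOT D AND (B OR NOT E)   [double negation]
Both reduce to NOT D AND (B OR NOT E), so they are equivalent.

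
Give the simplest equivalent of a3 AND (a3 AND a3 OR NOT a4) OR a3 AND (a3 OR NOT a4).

a3

a3 AND (a3 AND a3 OR NOT a4) OR a3 AND (a3 OR NOT a4)
= a3 AND (a3 OR NOT a4) OR a3 AND (a3 OR NOT a4)   (idempotence)
= a3 AND (a3 OR NOT a4)   (idempotence)
= a3   (absorption)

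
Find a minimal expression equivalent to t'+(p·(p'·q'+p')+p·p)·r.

t'+(p·(p'·q'+p')+p·p)·r
= t'+(p·p'+p·p)·r   (absorption)
= t'+p·r   (distribution)

t'+p·r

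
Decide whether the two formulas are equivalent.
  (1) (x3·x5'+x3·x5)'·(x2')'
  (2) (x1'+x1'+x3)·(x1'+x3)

E1: (x3·x5'+x3·x5)'·(x2')'
    = (x3·x5'+x3·x5)'·x2   [double negation]
    = x3'·x2   [distribution]
E2: (x1'+x1'+x3)·(x1'+x3)
    = (x1'+x3)·(x1'+x3)   [idempotence]
    = x1'+x3   [idempotence]
These differ: at x1=1, x2=0, x3=1, x5=0, E1 = 0 but E2 = 1.

No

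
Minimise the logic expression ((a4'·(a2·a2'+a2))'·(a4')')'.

a4'

((a4'·(a2·a2'+a2))'·(a4')')'
= a4'·(a2·a2'+a2)+a4'   — De Morgan
= a4'·a2+a4'   — complement / identity
= a4'   — absorption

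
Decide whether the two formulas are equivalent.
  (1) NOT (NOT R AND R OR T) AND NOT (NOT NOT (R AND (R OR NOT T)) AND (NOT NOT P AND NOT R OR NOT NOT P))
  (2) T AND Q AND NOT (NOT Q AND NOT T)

No

E1: NOT (NOT R AND R OR T) AND NOT (NOT NOT (R AND (R OR NOT T)) AND (NOT NOT P AND NOT R OR NOT NOT P))
    = NOT T AND NOT (NOT NOT (R AND (R OR NOT T)) AND (NOT NOT P AND NOT R OR NOT NOT P))   (complement / identity)
    = NOT T AND NOT (NOT NOT (R AND (R OR NOT T)) AND NOT NOT P)   (absorption)
    = NOT T AND NOT (NOT NOT R AND NOT NOT P)   (absorption)
    = NOT T AND (NOT R OR NOT P)   (De Morgan)
E2: T AND Q AND NOT (NOT Q AND NOT T)
    = T AND Q AND (Q OR T)   (De Morgan)
    = T AND Q   (absorption)
These differ: at P=0, Q=1, R=0, T=1, E1 = 0 but E2 = 1.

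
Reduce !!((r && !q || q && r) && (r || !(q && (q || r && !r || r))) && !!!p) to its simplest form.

!!((r && !q || q && r) && (r || !(q && (q || r && !r || r))) && !!!p)
= !!(r && (r || !(q && (q || r && !r || r))) && !!!p)
= !!(r && (r || !(q && (q || r))) && !!!p)
= !!(r && (r || !q) && !!!p)
= !!(r && !!!p)
= !!(r && !p)
= r && !p

r && !p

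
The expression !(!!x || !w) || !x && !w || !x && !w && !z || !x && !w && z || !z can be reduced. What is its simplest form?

!x || !z

!(!!x || !w) || !x && !w || !x && !w && !z || !x && !w && z || !z
= !x && w || !x && !w || !x && !w && !z || !x && !w && z || !z   — De Morgan
= !x && w || !x && !w || !x && !w && z || !z   — absorption
= !x && w || !x && !w || !z   — absorption
= !x || !z   — distribution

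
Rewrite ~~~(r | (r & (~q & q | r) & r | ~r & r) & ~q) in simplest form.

~r

~~~(r | (r & (~q & q | r) & r | ~r & r) & ~q)
= ~(r | (r & (~q & q | r) & r | ~r & r) & ~q)
= ~(r | (r & r & r | ~r & r) & ~q)
= ~(r | (r & r | ~r & r) & ~q)
= ~(r | r & ~q)
= ~r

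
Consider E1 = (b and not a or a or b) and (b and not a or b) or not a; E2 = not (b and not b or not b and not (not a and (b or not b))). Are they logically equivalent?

Yes

E1: (b and not a or a or b) and (b and not a or b) or not a
    = (b and not a or a) and b and not a or b or not a   (distribution)
    = b and not a or b or not a   (absorption)
    = b or not a   (absorption)
E2: not (b and not b or not b and not (not a and (b or not b)))
    = not (not b and not (not a and (b or not b)))   (complement / identity)
    = not (not b and not not a)   (complement / identity)
    = b or not a   (De Morgan)
Both reduce to b or not a, so they are equivalent.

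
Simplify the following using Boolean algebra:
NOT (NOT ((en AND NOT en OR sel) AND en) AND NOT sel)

NOT (NOT ((en AND NOT en OR sel) AND en) AND NOT sel)
= NOT (NOT (sel AND en) AND NOT sel)   — complement / identity
= sel AND en OR sel   — De Morgan
= sel   — absorption

sel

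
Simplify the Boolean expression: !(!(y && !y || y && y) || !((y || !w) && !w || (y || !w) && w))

y

!(!(y && !y || y && y) || !((y || !w) && !w || (y || !w) && w))
= !(!(y && !y || y && y) || !(y || !w))   [distribution]
= !(!y || !(y || !w))   [distribution]
= y && (y || !w)   [De Morgan]
= y   [absorption]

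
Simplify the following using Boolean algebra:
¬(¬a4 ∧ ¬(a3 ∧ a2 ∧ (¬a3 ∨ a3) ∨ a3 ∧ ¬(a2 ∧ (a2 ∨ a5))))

¬(¬a4 ∧ ¬(a3 ∧ a2 ∧ (¬a3 ∨ a3) ∨ a3 ∧ ¬(a2 ∧ (a2 ∨ a5))))
= ¬(¬a4 ∧ ¬(a3 ∧ a2 ∧ (¬a3 ∨ a3) ∨ a3 ∧ ¬a2))
= ¬(¬a4 ∧ ¬(a3 ∧ a2 ∨ a3 ∧ ¬a2))
= a4 ∨ a3 ∧ a2 ∨ a3 ∧ ¬a2
= a4 ∨ a3

a4 ∨ a3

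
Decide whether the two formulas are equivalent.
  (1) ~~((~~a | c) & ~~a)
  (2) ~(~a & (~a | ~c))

E1: ~~((~~a | c) & ~~a)
    = ~~~~a
    = ~~a
    = a
E2: ~(~a & (~a | ~c))
    = ~~a
    = a
Both reduce to a, so they are equivalent.

Yes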